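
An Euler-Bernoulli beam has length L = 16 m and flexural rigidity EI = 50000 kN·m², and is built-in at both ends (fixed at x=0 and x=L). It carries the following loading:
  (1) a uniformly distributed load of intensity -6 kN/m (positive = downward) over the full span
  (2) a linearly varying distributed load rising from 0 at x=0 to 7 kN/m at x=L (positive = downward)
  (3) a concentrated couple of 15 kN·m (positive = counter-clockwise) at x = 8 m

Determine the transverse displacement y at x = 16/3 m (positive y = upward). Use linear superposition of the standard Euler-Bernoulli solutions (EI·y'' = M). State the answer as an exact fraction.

y(16/3) = 79918/11390625 m

Load 1 — uniform load w=-6 kN/m over full span:
  y_1 = -wx²(L-x)²/(24EI) = -(-6)·(16/3)²·(16-(16/3))²/(24·50000) = 4096/253125 m
Load 2 — triangular load w₀=7 kN/m (0→w₀ over full span):
  y_2 = -w₀x²(L-x)²(x+2L)/(120LEI) = -7·(16/3)²·(16-(16/3))²·((16/3)+2·16)/(120·16·50000) = -100352/11390625 m
Load 3 — applied couple M₀=15 kN·m at a=8 m (b=L-a=8):
  y_3 = (R_Ax³/6 - M_Ax²/2)/EI  [x≤a] with R_A=45/32, M_A=15/4 = ((45/32)·(16/3)³/6 - (15/4)·(16/3)²/2)/50000 = -2/5625 m
Superposition: y = Σ y_i = 79918/11390625 m ≈ 0.007016 m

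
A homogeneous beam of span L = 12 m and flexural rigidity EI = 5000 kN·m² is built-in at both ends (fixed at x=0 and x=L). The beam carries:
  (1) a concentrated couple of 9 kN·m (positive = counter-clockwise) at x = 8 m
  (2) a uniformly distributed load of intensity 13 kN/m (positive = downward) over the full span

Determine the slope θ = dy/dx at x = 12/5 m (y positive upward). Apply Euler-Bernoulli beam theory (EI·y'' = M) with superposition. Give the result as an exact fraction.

Load 1 — applied couple M₀=9 kN·m at a=8 m (b=L-a=4):
  θ_1 = (R_Ax²/2 - M_Ax)/EI  [x≤a] with R_A=1, M_A=3 = (1·(12/5)²/2 - 3·(12/5))/5000 = -27/31250 rad
Load 2 — uniform load w=13 kN/m over full span:
  θ_2 = -wx(L-x)(L-2x)/(12EI) = -13·(12/5)·(12-(12/5))·(12-2·(12/5))/(12·5000) = -2808/78125 rad
Superposition: θ = Σ θ_i = -5751/156250 rad ≈ -0.036806 rad

θ(12/5) = -5751/156250 rad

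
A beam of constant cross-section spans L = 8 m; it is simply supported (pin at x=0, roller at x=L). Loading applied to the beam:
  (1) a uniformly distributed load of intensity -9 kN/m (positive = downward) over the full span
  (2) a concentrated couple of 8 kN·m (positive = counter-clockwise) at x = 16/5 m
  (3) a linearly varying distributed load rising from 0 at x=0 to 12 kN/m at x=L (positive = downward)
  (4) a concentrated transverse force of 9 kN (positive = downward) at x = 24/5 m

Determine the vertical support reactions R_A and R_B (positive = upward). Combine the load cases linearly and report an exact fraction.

R_A = -77/5 kN, R_B = 2/5 kN

Load 1 — uniform load w=-9 kN/m over full span:
  R_A = wL/2 = (-9)·8/2 = -36 kN
  R_B = wL/2 = (-9)·8/2 = -36 kN
Load 2 — applied couple M₀=8 kN·m at a=16/5 m (b=L-a=24/5):
  R_A = M₀/L = 8/8 = 1 kN
  R_B = -M₀/L = -8/8 = -1 kN
Load 3 — triangular load w₀=12 kN/m (0→w₀ over full span):
  R_A = w₀L/6 = 12·8/6 = 16 kN
  R_B = w₀L/3 = 12·8/3 = 32 kN
Load 4 — point force P=9 kN at a=24/5 m (b=L-a=16/5):
  R_A = Pb/L = 9·(16/5)/8 = 18/5 kN
  R_B = Pa/L = 9·(24/5)/8 = 27/5 kN
Superposition: R_A = -77/5 kN, R_B = 2/5 kN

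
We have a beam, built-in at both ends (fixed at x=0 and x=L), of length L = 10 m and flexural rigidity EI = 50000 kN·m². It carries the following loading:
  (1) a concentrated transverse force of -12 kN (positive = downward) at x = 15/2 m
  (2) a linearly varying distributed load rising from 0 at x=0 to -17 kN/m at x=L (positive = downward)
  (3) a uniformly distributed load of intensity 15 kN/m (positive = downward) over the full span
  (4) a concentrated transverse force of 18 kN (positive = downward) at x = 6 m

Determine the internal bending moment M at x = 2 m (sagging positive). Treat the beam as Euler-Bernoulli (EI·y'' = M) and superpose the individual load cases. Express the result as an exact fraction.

Load 1 — point force P=-12 kN at a=15/2 m (b=L-a=5/2):
  M_1 = Pb²(3a+b)x/L³ - Pab²/L²  [x≤a] = (-12)·(5/2)²·(3·(15/2)+(5/2))·2/10³ - (-12)·(15/2)·(5/2)²/10² = 15/8 kN·m
Load 2 — triangular load w₀=-17 kN/m (0→w₀ over full span):
  M_2 = 3w₀Lx/20 - w₀L²/30 - w₀x³/(6L) = 3·(-17)·10·2/20 - (-17)·10²/30 - (-17)·2³/(6·10) = 119/15 kN·m
Load 3 — uniform load w=15 kN/m over full span:
  M_3 = wLx/2 - wL²/12 - wx²/2 = 15·10·2/2 - 15·10²/12 - 15·2²/2 = -5 kN·m
Load 4 — point force P=18 kN at a=6 m (b=L-a=4):
  M_4 = Pb²(3a+b)x/L³ - Pab²/L²  [x≤a] = 18·4²·(3·6+4)·2/10³ - 18·6·4²/10² = -576/125 kN·m
Superposition: M = Σ M_i = 601/3000 kN·m ≈ 0.200333 kN·m

M(2) = 601/3000 kN·m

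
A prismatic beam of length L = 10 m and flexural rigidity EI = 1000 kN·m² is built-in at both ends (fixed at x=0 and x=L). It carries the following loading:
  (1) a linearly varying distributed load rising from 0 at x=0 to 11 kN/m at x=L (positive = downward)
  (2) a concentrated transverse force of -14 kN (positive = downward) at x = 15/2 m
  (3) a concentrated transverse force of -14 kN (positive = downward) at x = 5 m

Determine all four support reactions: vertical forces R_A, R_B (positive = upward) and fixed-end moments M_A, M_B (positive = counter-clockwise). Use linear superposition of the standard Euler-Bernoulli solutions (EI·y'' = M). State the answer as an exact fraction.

R_A = 117/16 kN, M_A = 605/48 kN·m, R_B = 315/16 kN, M_B = -285/16 kN·m

Load 1 — triangular load w₀=11 kN/m (0→w₀ over full span):
  R_A = 3w₀L/20 = 3·11·10/20 = 33/2 kN
  M_A = w₀L²/30 = 11·10²/30 = 110/3 kN·m
  R_B = 7w₀L/20 = 7·11·10/20 = 77/2 kN
  M_B = -w₀L²/20 = -11·10²/20 = -55 kN·m
Load 2 — point force P=-14 kN at a=15/2 m (b=L-a=5/2):
  R_A = Pb²(3a+b)/L³ = (-14)·(5/2)²·(3·(15/2)+(5/2))/10³ = -35/16 kN
  M_A = Pab²/L² = (-14)·(15/2)·(5/2)²/10² = -105/16 kN·m
  R_B = Pa²(a+3b)/L³ = (-14)·(15/2)²·((15/2)+3·(5/2))/10³ = -189/16 kN
  M_B = -Pa²b/L² = -(-14)·(15/2)²·(5/2)/10² = 315/16 kN·m
Load 3 — point force P=-14 kN at a=5 m (b=L-a=5):
  R_A = Pb²(3a+b)/L³ = (-14)·5²·(3·5+5)/10³ = -7 kN
  M_A = Pab²/L² = (-14)·5·5²/10² = -35/2 kN·m
  R_B = Pa²(a+3b)/L³ = (-14)·5²·(5+3·5)/10³ = -7 kN
  M_B = -Pa²b/L² = -(-14)·5²·5/10² = 35/2 kN·m
Superposition: R_A = 117/16 kN, M_A = 605/48 kN·m, R_B = 315/16 kN, M_B = -285/16 kN·m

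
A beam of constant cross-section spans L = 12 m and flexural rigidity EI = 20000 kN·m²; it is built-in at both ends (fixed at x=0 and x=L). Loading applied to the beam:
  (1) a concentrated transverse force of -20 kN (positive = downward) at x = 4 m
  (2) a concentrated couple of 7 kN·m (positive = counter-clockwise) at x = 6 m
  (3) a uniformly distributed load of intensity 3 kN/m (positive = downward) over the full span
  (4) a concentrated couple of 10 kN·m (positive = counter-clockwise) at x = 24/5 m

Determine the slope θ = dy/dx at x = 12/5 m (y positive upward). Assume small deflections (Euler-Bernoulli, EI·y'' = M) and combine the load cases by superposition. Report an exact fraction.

Load 1 — point force P=-20 kN at a=4 m (b=L-a=8):
  θ_1 = -Pb²x(2aL-(3a+b)x)/(2L³EI)  [x≤a] = -(-20)·8²·(12/5)·(2·4·12-(3·4+8)·(12/5))/(2·12³·20000) = 4/1875 rad
Load 2 — applied couple M₀=7 kN·m at a=6 m (b=L-a=6):
  θ_2 = (R_Ax²/2 - M_Ax)/EI  [x≤a] with R_A=7/8, M_A=7/4 = ((7/8)·(12/5)²/2 - (7/4)·(12/5))/20000 = -21/250000 rad
Load 3 — uniform load w=3 kN/m over full span:
  θ_3 = -wx(L-x)(L-2x)/(12EI) = -3·(12/5)·(12-(12/5))·(12-2·(12/5))/(12·20000) = -162/78125 rad
Load 4 — applied couple M₀=10 kN·m at a=24/5 m (b=L-a=36/5):
  θ_4 = (R_Ax²/2 - M_Ax)/EI  [x≤a] with R_A=6/5, M_A=6/5 = ((6/5)·(12/5)²/2 - (6/5)·(12/5))/20000 = 9/312500 rad
Superposition: θ = Σ θ_i = 17/3750000 rad ≈ 0.000005 rad

θ(12/5) = 17/3750000 rad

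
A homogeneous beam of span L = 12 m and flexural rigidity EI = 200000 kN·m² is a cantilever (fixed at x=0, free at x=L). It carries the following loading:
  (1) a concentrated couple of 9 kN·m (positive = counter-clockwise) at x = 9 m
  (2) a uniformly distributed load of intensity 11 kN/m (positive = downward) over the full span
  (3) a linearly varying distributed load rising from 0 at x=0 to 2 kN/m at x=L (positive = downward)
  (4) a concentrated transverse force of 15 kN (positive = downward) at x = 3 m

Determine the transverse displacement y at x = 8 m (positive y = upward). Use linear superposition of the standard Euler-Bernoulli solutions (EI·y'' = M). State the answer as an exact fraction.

Load 1 — applied couple M₀=9 kN·m at a=9 m (b=L-a=3):
  y_1 = M₀x²/(2EI)  [x≤a] = 9·8²/(2·200000) = 9/6250 m
Load 2 — uniform load w=11 kN/m over full span:
  y_2 = -wx²(x²-4Lx+6L²)/(24EI) = -11·8²·(8²-4·12·8+6·12²)/(24·200000) = -748/9375 m
Load 3 — triangular load w₀=2 kN/m (0→w₀ over full span):
  y_3 = (w₀Lx³/12-w₀L²x²/6-w₀x⁵/(120L))/EI = (2·12·8³/12-2·12²·8²/6-2·8⁵/(120·12))/200000 = -1472/140625 m
Load 4 — point force P=15 kN at a=3 m (b=L-a=9):
  y_4 = -Pa²(3x-a)/(6EI)  [x>a] = -15·3²·(3·8-3)/(6·200000) = -189/80000 m
Superposition: y = Σ y_i = -1641181/18000000 m ≈ -0.091177 m

y(8) = -1641181/18000000 m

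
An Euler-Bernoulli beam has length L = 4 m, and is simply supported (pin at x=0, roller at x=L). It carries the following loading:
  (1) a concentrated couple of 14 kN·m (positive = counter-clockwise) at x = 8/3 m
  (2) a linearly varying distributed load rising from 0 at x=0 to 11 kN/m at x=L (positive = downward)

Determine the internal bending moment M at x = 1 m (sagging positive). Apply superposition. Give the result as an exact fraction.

Load 1 — applied couple M₀=14 kN·m at a=8/3 m (b=L-a=4/3):
  M_1 = M₀x/L  [x≤a] = 14·1/4 = 7/2 kN·m
Load 2 — triangular load w₀=11 kN/m (0→w₀ over full span):
  M_2 = w₀Lx/6 - w₀x³/(6L) = 11·4·1/6 - 11·1³/(6·4) = 55/8 kN·m
Superposition: M = Σ M_i = 83/8 kN·m ≈ 10.375000 kN·m

M(1) = 83/8 kN·m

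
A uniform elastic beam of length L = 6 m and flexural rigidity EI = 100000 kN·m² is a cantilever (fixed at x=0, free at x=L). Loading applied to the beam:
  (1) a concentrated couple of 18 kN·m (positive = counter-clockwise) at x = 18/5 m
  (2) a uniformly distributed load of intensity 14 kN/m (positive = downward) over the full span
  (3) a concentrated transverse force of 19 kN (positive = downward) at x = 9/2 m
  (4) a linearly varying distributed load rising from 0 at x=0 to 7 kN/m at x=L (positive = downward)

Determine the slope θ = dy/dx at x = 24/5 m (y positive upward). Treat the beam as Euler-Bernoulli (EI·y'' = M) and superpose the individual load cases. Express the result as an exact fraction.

θ(24/5) = -4073139/500000000 rad

Load 1 — applied couple M₀=18 kN·m at a=18/5 m (b=L-a=12/5):
  θ_1 = M₀a/EI  [x>a] = 18·(18/5)/100000 = 81/125000 rad
Load 2 — uniform load w=14 kN/m over full span:
  θ_2 = -wx(x²-3Lx+3L²)/(6EI) = -14·(24/5)·((24/5)²-3·6·(24/5)+3·6²)/(6·100000) = -1953/390625 rad
Load 3 — point force P=19 kN at a=9/2 m (b=L-a=3/2):
  θ_3 = -Pa²/(2EI)  [x>a] = -19·(9/2)²/(2·100000) = -1539/800000 rad
Load 4 — triangular load w₀=7 kN/m (0→w₀ over full span):
  θ_4 = (w₀Lx²/4-w₀L²x/3-w₀x⁴/(24L))/EI = (7·6·(24/5)²/4-7·6²·(24/5)/3-7·(24/5)⁴/(24·6))/100000 = -3654/1953125 rad
Superposition: θ = Σ θ_i = -4073139/500000000 rad ≈ -0.008146 rad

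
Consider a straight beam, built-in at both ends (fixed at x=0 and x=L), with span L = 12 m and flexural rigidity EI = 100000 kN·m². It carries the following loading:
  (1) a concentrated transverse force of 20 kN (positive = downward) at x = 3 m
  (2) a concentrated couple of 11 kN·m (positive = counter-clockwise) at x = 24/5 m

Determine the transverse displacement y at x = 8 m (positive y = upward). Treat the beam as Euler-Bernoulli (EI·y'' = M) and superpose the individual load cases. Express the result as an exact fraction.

Load 1 — point force P=20 kN at a=3 m (b=L-a=9):
  y_1 = -Pa²(L-x)²(3bL-(3b+a)(L-x))/(6L³EI)  [x>a] = -20·3²·(12-8)²·(3·9·12-(3·9+3)·(12-8))/(6·12³·100000) = -17/30000 m
Load 2 — applied couple M₀=11 kN·m at a=24/5 m (b=L-a=36/5):
  y_2 = (R_Ax³/6 - M_Ax²/2 - M₀(x-a)²/2)/EI  [x>a] with R_A=33/25, M_A=33/25 = ((33/25)·8³/6 - (33/25)·8²/2 - 11·(8-(24/5))²/2)/100000 = 11/78125 m
Superposition: y = Σ y_i = -1597/3750000 m ≈ -0.000426 m

y(8) = -1597/3750000 m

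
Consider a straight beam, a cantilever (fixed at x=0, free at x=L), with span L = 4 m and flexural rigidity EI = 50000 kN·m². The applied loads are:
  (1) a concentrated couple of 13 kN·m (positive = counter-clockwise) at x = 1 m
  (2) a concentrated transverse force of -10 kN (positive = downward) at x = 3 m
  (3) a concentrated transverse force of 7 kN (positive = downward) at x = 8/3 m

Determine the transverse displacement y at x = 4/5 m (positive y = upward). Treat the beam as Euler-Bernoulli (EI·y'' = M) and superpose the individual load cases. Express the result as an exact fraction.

Load 1 — applied couple M₀=13 kN·m at a=1 m (b=L-a=3):
  y_1 = M₀x²/(2EI)  [x≤a] = 13·(4/5)²/(2·50000) = 13/156250 m
Load 2 — point force P=-10 kN at a=3 m (b=L-a=1):
  y_2 = -Px²(3a-x)/(6EI)  [x≤a] = -(-10)·(4/5)²·(3·3-(4/5))/(6·50000) = 41/234375 m
Load 3 — point force P=7 kN at a=8/3 m (b=L-a=4/3):
  y_3 = -Px²(3a-x)/(6EI)  [x≤a] = -7·(4/5)²·(3·(8/3)-(4/5))/(6·50000) = -42/390625 m
Superposition: y = Σ y_i = 353/2343750 m ≈ 0.000151 m

y(4/5) = 353/2343750 m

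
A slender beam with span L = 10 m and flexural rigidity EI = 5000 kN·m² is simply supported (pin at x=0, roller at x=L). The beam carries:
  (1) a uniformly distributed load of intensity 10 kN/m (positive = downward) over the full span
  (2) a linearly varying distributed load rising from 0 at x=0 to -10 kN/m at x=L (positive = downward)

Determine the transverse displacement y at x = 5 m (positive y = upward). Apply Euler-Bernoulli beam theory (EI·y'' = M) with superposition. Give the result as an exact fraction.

y(5) = -25/192 m

Load 1 — uniform load w=10 kN/m over full span:
  y_1 = -wx(L³-2Lx²+x³)/(24EI) = -10·5·(10³-2·10·5²+5³)/(24·5000) = -25/96 m
Load 2 — triangular load w₀=-10 kN/m (0→w₀ over full span):
  y_2 = -w₀x(7L⁴-10L²x²+3x⁴)/(360LEI) = -(-10)·5·(7·10⁴-10·10²·5²+3·5⁴)/(360·10·5000) = 25/192 m
Superposition: y = Σ y_i = -25/192 m ≈ -0.130208 m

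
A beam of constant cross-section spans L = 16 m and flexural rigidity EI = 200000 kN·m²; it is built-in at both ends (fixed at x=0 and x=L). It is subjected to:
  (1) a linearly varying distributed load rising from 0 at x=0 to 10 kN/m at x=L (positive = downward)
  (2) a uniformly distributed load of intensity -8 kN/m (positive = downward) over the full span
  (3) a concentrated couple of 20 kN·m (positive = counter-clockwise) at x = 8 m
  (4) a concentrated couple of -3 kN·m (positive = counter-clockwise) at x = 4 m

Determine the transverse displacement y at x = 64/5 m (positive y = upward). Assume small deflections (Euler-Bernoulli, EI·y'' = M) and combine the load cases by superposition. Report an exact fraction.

Load 1 — triangular load w₀=10 kN/m (0→w₀ over full span):
  y_1 = -w₀x²(L-x)²(x+2L)/(120LEI) = -10·(64/5)²·(16-(64/5))²·((64/5)+2·16)/(120·16·200000) = -57344/29296875 m
Load 2 — uniform load w=-8 kN/m over full span:
  y_2 = -wx²(L-x)²/(24EI) = -(-8)·(64/5)²·(16-(64/5))²/(24·200000) = 16384/5859375 m
Load 3 — applied couple M₀=20 kN·m at a=8 m (b=L-a=8):
  y_3 = (R_Ax³/6 - M_Ax²/2 - M₀(x-a)²/2)/EI  [x>a] with R_A=15/8, M_A=5 = ((15/8)·(64/5)³/6 - 5·(64/5)²/2 - 20·((64/5)-8)²/2)/200000 = 6/78125 m
Load 4 — applied couple M₀=-3 kN·m at a=4 m (b=L-a=12):
  y_4 = (R_Ax³/6 - M_Ax²/2 - M₀(x-a)²/2)/EI  [x>a] with R_A=-27/128, M_A=9/16 = ((-27/128)·(64/5)³/6 - (9/16)·(64/5)²/2 - (-3)·((64/5)-4)²/2)/200000 = -57/3125000 m
Superposition: y = Σ y_i = 70111/78125000 m ≈ 0.000897 m

y(64/5) = 70111/78125000 m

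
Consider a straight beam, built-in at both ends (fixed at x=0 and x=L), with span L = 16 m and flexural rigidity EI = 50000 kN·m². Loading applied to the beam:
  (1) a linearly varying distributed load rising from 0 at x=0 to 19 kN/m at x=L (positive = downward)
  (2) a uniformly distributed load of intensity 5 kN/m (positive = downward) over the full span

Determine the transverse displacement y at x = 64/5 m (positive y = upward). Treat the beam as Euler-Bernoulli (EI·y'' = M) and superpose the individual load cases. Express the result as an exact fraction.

Load 1 — triangular load w₀=19 kN/m (0→w₀ over full span):
  y_1 = -w₀x²(L-x)²(x+2L)/(120LEI) = -19·(64/5)²·(16-(64/5))²·((64/5)+2·16)/(120·16·50000) = -2179072/146484375 m
Load 2 — uniform load w=5 kN/m over full span:
  y_2 = -wx²(L-x)²/(24EI) = -5·(64/5)²·(16-(64/5))²/(24·50000) = -8192/1171875 m
Superposition: y = Σ y_i = -3203072/146484375 m ≈ -0.021866 m

y(64/5) = -3203072/146484375 m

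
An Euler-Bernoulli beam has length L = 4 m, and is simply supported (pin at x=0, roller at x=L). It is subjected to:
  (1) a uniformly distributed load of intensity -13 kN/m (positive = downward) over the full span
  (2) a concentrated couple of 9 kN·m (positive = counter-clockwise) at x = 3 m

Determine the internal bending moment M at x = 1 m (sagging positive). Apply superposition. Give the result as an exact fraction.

M(1) = -69/4 kN·m

Load 1 — uniform load w=-13 kN/m over full span:
  M_1 = wx(L-x)/2 = (-13)·1·(4-1)/2 = -39/2 kN·m
Load 2 — applied couple M₀=9 kN·m at a=3 m (b=L-a=1):
  M_2 = M₀x/L  [x≤a] = 9·1/4 = 9/4 kN·m
Superposition: M = Σ M_i = -69/4 kN·m ≈ -17.250000 kN·m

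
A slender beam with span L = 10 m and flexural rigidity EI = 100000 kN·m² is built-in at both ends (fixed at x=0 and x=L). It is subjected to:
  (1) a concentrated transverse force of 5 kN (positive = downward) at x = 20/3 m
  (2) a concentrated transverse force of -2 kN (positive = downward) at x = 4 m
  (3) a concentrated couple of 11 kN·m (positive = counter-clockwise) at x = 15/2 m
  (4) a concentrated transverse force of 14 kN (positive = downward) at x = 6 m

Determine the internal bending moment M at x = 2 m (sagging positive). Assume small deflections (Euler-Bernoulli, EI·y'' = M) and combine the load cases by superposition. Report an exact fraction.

Load 1 — point force P=5 kN at a=20/3 m (b=L-a=10/3):
  M_1 = Pb²(3a+b)x/L³ - Pab²/L²  [x≤a] = 5·(10/3)²·(3·(20/3)+(10/3))·2/10³ - 5·(20/3)·(10/3)²/10² = -10/9 kN·m
Load 2 — point force P=-2 kN at a=4 m (b=L-a=6):
  M_2 = Pb²(3a+b)x/L³ - Pab²/L²  [x≤a] = (-2)·6²·(3·4+6)·2/10³ - (-2)·4·6²/10² = 36/125 kN·m
Load 3 — applied couple M₀=11 kN·m at a=15/2 m (b=L-a=5/2):
  M_3 = R_Ax - M_A  [x≤a] with R_A=99/80, M_A=55/16 = (99/80)·2 - (55/16) = -77/80 kN·m
Load 4 — point force P=14 kN at a=6 m (b=L-a=4):
  M_4 = Pb²(3a+b)x/L³ - Pab²/L²  [x≤a] = 14·4²·(3·6+4)·2/10³ - 14·6·4²/10² = -448/125 kN·m
Superposition: M = Σ M_i = -96653/18000 kN·m ≈ -5.369611 kN·m

M(2) = -96653/18000 kN·m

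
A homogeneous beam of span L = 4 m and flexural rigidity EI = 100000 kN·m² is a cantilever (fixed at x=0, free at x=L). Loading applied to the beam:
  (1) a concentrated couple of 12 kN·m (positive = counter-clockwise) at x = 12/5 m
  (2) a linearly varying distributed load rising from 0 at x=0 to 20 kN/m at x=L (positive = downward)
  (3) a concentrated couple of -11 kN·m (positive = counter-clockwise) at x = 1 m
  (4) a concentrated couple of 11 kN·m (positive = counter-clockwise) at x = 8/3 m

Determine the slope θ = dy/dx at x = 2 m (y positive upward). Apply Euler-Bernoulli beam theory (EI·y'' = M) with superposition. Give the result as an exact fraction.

Load 1 — applied couple M₀=12 kN·m at a=12/5 m (b=L-a=8/5):
  θ_1 = M₀x/EI  [x≤a] = 12·2/100000 = 3/12500 rad
Load 2 — triangular load w₀=20 kN/m (0→w₀ over full span):
  θ_2 = (w₀Lx²/4-w₀L²x/3-w₀x⁴/(24L))/EI = (20·4·2²/4-20·4²·2/3-20·2⁴/(24·4))/100000 = -41/30000 rad
Load 3 — applied couple M₀=-11 kN·m at a=1 m (b=L-a=3):
  θ_3 = M₀a/EI  [x>a] = (-11)·1/100000 = -11/100000 rad
Load 4 — applied couple M₀=11 kN·m at a=8/3 m (b=L-a=4/3):
  θ_4 = M₀x/EI  [x≤a] = 11·2/100000 = 11/50000 rad
Superposition: θ = Σ θ_i = -61/60000 rad ≈ -0.001017 rad

θ(2) = -61/60000 rad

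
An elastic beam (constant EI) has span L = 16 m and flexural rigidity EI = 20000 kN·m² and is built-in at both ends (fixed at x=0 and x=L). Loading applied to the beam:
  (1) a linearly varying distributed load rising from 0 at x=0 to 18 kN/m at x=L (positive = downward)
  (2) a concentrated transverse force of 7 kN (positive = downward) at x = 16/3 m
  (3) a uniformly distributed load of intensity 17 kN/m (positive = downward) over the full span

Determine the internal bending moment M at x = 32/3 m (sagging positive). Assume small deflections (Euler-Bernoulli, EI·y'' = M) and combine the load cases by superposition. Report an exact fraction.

M(32/3) = 81776/405 kN·m

Load 1 — triangular load w₀=18 kN/m (0→w₀ over full span):
  M_1 = 3w₀Lx/20 - w₀L²/30 - w₀x³/(6L) = 3·18·16·(32/3)/20 - 18·16²/30 - 18·(32/3)³/(6·16) = 3584/45 kN·m
Load 2 — point force P=7 kN at a=16/3 m (b=L-a=32/3):
  M_2 = Pa²(a+3b)(L-x)/L³ - Pa²b/L²  [x>a] = 7·(16/3)²·((16/3)+3·(32/3))·(16-(32/3))/16³ - 7·(16/3)²·(32/3)/16² = 112/81 kN·m
Load 3 — uniform load w=17 kN/m over full span:
  M_3 = wLx/2 - wL²/12 - wx²/2 = 17·16·(32/3)/2 - 17·16²/12 - 17·(32/3)²/2 = 1088/9 kN·m
Superposition: M = Σ M_i = 81776/405 kN·m ≈ 201.916049 kN·m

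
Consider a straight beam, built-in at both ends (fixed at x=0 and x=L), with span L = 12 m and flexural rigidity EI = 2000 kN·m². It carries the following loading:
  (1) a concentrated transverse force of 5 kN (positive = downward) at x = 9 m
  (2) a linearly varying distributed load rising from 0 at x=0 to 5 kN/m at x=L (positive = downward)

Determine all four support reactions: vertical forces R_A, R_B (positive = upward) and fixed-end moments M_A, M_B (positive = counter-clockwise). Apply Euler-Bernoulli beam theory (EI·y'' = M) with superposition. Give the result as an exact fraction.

Load 1 — point force P=5 kN at a=9 m (b=L-a=3):
  R_A = Pb²(3a+b)/L³ = 5·3²·(3·9+3)/12³ = 25/32 kN
  M_A = Pab²/L² = 5·9·3²/12² = 45/16 kN·m
  R_B = Pa²(a+3b)/L³ = 5·9²·(9+3·3)/12³ = 135/32 kN
  M_B = -Pa²b/L² = -5·9²·3/12² = -135/16 kN·m
Load 2 — triangular load w₀=5 kN/m (0→w₀ over full span):
  R_A = 3w₀L/20 = 3·5·12/20 = 9 kN
  M_A = w₀L²/30 = 5·12²/30 = 24 kN·m
  R_B = 7w₀L/20 = 7·5·12/20 = 21 kN
  M_B = -w₀L²/20 = -5·12²/20 = -36 kN·m
Superposition: R_A = 313/32 kN, M_A = 429/16 kN·m, R_B = 807/32 kN, M_B = -711/16 kN·m

R_A = 313/32 kN, M_A = 429/16 kN·m, R_B = 807/32 kN, M_B = -711/16 kN·m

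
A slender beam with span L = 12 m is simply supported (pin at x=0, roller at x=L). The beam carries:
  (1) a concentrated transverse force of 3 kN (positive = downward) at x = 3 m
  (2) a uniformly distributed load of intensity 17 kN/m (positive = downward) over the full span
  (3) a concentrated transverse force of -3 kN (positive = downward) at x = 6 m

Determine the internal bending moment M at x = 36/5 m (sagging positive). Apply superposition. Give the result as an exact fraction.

Load 1 — point force P=3 kN at a=3 m (b=L-a=9):
  M_1 = Pa(L-x)/L  [x>a] = 3·3·(12-(36/5))/12 = 18/5 kN·m
Load 2 — uniform load w=17 kN/m over full span:
  M_2 = wx(L-x)/2 = 17·(36/5)·(12-(36/5))/2 = 7344/25 kN·m
Load 3 — point force P=-3 kN at a=6 m (b=L-a=6):
  M_3 = Pa(L-x)/L  [x>a] = (-3)·6·(12-(36/5))/12 = -36/5 kN·m
Superposition: M = Σ M_i = 7254/25 kN·m ≈ 290.160000 kN·m

M(36/5) = 7254/25 kN·m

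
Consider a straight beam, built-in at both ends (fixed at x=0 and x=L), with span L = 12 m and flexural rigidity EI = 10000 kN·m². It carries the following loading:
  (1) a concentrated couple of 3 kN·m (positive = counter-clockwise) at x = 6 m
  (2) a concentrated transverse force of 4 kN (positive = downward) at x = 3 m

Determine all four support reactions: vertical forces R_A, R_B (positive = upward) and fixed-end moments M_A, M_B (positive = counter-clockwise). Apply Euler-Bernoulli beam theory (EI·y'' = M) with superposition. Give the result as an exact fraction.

Load 1 — applied couple M₀=3 kN·m at a=6 m (b=L-a=6):
  R_A = 6M₀ab/L³ = 6·3·6·6/12³ = 3/8 kN
  M_A = M₀b(2a-b)/L² = 3·6·(2·6-6)/12² = 3/4 kN·m
  R_B = -6M₀ab/L³ = -6·3·6·6/12³ = -3/8 kN
  M_B = M₀a(2b-a)/L² = 3·6·(2·6-6)/12² = 3/4 kN·m
Load 2 — point force P=4 kN at a=3 m (b=L-a=9):
  R_A = Pb²(3a+b)/L³ = 4·9²·(3·3+9)/12³ = 27/8 kN
  M_A = Pab²/L² = 4·3·9²/12² = 27/4 kN·m
  R_B = Pa²(a+3b)/L³ = 4·3²·(3+3·9)/12³ = 5/8 kN
  M_B = -Pa²b/L² = -4·3²·9/12² = -9/4 kN·m
Superposition: R_A = 15/4 kN, M_A = 15/2 kN·m, R_B = 1/4 kN, M_B = -3/2 kN·m

R_A = 15/4 kN, M_A = 15/2 kN·m, R_B = 1/4 kN, M_B = -3/2 kN·m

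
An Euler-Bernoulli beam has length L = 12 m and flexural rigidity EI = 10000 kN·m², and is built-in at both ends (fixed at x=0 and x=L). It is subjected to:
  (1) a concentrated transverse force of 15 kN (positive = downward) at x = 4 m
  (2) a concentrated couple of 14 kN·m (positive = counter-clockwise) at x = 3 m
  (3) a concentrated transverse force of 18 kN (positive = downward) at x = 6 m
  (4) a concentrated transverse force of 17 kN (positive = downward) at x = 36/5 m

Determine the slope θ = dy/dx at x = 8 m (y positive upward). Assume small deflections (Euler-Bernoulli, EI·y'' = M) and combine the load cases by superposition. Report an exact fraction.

Load 1 — point force P=15 kN at a=4 m (b=L-a=8):
  θ_1 = Pa²(L-x)(2bL-(3b+a)(L-x))/(2L³EI)  [x>a] = 15·4²·(12-8)·(2·8·12-(3·8+4)·(12-8))/(2·12³·10000) = 1/450 rad
Load 2 — applied couple M₀=14 kN·m at a=3 m (b=L-a=9):
  θ_2 = (R_Ax²/2 - M_Ax - M₀(x-a))/EI  [x>a] with R_A=21/16, M_A=-21/8 = ((21/16)·8²/2 - (-21/8)·8 - 14·(8-3))/10000 = -7/10000 rad
Load 3 — point force P=18 kN at a=6 m (b=L-a=6):
  θ_3 = Pa²(L-x)(2bL-(3b+a)(L-x))/(2L³EI)  [x>a] = 18·6²·(12-8)·(2·6·12-(3·6+6)·(12-8))/(2·12³·10000) = 9/2500 rad
Load 4 — point force P=17 kN at a=36/5 m (b=L-a=24/5):
  θ_4 = Pa²(L-x)(2bL-(3b+a)(L-x))/(2L³EI)  [x>a] = 17·(36/5)²·(12-8)·(2·(24/5)·12-(3·(24/5)+(36/5))·(12-8))/(2·12³·10000) = 459/156250 rad
Superposition: θ = Σ θ_i = 90673/11250000 rad ≈ 0.008060 rad

θ(8) = 90673/11250000 rad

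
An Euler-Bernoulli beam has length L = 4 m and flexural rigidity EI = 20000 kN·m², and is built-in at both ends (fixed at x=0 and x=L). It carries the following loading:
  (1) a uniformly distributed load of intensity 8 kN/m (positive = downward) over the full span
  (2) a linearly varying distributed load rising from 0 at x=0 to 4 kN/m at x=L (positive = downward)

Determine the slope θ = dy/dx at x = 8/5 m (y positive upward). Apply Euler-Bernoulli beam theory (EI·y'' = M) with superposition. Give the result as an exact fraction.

Load 1 — uniform load w=8 kN/m over full span:
  θ_1 = -wx(L-x)(L-2x)/(12EI) = -8·(8/5)·(4-(8/5))·(4-2·(8/5))/(12·20000) = -8/78125 rad
Load 2 — triangular load w₀=4 kN/m (0→w₀ over full span):
  θ_2 = -w₀(2x(L-x)(L-2x)(x+2L)+x²(L-x)²)/(120LEI) = -4·(2·(8/5)·(4-(8/5))·(4-2·(8/5))·((8/5)+2·4)+(8/5)²·(4-(8/5))²)/(120·4·20000) = -12/390625 rad
Superposition: θ = Σ θ_i = -52/390625 rad ≈ -0.000133 rad

θ(8/5) = -52/390625 rad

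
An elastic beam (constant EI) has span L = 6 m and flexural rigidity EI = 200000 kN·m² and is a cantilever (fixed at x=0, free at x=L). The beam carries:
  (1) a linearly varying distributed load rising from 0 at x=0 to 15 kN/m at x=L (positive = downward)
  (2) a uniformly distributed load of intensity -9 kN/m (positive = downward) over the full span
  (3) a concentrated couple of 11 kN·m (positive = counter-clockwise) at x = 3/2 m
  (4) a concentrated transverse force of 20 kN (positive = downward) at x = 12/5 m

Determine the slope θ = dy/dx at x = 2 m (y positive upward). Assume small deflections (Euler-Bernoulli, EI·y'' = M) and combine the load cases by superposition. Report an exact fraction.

θ(2) = -499/1200000 rad

Load 1 — triangular load w₀=15 kN/m (0→w₀ over full span):
  θ_1 = (w₀Lx²/4-w₀L²x/3-w₀x⁴/(24L))/EI = (15·6·2²/4-15·6²·2/3-15·2⁴/(24·6))/200000 = -163/120000 rad
Load 2 — uniform load w=-9 kN/m over full span:
  θ_2 = -wx(x²-3Lx+3L²)/(6EI) = -(-9)·2·(2²-3·6·2+3·6²)/(6·200000) = 57/50000 rad
Load 3 — applied couple M₀=11 kN·m at a=3/2 m (b=L-a=9/2):
  θ_3 = M₀a/EI  [x>a] = 11·(3/2)/200000 = 33/400000 rad
Load 4 — point force P=20 kN at a=12/5 m (b=L-a=18/5):
  θ_4 = -Px(2a-x)/(2EI)  [x≤a] = -20·2·(2·(12/5)-2)/(2·200000) = -7/25000 rad
Superposition: θ = Σ θ_i = -499/1200000 rad ≈ -0.000416 rad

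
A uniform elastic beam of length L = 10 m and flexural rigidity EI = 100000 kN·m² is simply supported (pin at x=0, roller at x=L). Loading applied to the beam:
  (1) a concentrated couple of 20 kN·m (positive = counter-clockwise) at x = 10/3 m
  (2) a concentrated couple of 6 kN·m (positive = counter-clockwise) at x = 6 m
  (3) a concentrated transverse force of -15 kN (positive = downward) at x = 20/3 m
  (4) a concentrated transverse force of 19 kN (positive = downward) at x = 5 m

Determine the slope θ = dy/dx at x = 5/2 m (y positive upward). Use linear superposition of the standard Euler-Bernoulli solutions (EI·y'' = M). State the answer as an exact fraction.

θ(5/2) = -35807/216000000 rad

Load 1 — applied couple M₀=20 kN·m at a=10/3 m (b=L-a=20/3):
  θ_1 = (M₀x²/(2L)+C₁)/EI  [x≤a] with C₁=M₀(3b²-L²)/(6L)=100/9 = (20·(5/2)²/(2·10)+(100/9))/100000 = 1/5760 rad
Load 2 — applied couple M₀=6 kN·m at a=6 m (b=L-a=4):
  θ_2 = (M₀x²/(2L)+C₁)/EI  [x≤a] with C₁=M₀(3b²-L²)/(6L)=-26/5 = (6·(5/2)²/(2·10)+(-26/5))/100000 = -133/4000000 rad
Load 3 — point force P=-15 kN at a=20/3 m (b=L-a=10/3):
  θ_3 = -Pb(L²-b²-3x²)/(6LEI)  [x≤a] = -(-15)·(10/3)·(10²-(10/3)²-3·(5/2)²)/(6·10·100000) = 101/172800 rad
Load 4 — point force P=19 kN at a=5 m (b=L-a=5):
  θ_4 = -Pb(L²-b²-3x²)/(6LEI)  [x≤a] = -19·5·(10²-5²-3·(5/2)²)/(6·10·100000) = -57/64000 rad
Superposition: θ = Σ θ_i = -35807/216000000 rad ≈ -0.000166 rad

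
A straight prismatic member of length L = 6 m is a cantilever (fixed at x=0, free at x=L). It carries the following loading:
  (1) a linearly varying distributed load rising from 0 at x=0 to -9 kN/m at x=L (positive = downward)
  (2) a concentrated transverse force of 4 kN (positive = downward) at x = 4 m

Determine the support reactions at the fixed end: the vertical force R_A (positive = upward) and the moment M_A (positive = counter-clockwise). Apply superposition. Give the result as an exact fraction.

Load 1 — triangular load w₀=-9 kN/m (0→w₀ over full span):
  R_A = w₀L/2 = (-9)·6/2 = -27 kN
  M_A = w₀L²/3 = (-9)·6²/3 = -108 kN·m
Load 2 — point force P=4 kN at a=4 m (b=L-a=2):
  R_A = P = 4 kN
  M_A = Pa = 4·4 = 16 kN·m
Superposition: R_A = -23 kN, M_A = -92 kN·m

R_A = -23 kN, M_A = -92 kN·m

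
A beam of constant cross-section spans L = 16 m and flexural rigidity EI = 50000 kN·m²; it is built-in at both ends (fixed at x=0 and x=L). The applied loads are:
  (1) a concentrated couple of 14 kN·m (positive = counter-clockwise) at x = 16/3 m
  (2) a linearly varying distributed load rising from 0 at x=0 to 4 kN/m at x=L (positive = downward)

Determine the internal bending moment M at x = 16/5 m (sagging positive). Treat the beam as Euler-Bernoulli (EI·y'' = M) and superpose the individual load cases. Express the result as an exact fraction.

M(16/5) = -392/375 kN·m

Load 1 — applied couple M₀=14 kN·m at a=16/3 m (b=L-a=32/3):
  M_1 = R_Ax - M_A  [x≤a] with R_A=7/6, M_A=0 = (7/6)·(16/5) - 0 = 56/15 kN·m
Load 2 — triangular load w₀=4 kN/m (0→w₀ over full span):
  M_2 = 3w₀Lx/20 - w₀L²/30 - w₀x³/(6L) = 3·4·16·(16/5)/20 - 4·16²/30 - 4·(16/5)³/(6·16) = -1792/375 kN·m
Superposition: M = Σ M_i = -392/375 kN·m ≈ -1.045333 kN·m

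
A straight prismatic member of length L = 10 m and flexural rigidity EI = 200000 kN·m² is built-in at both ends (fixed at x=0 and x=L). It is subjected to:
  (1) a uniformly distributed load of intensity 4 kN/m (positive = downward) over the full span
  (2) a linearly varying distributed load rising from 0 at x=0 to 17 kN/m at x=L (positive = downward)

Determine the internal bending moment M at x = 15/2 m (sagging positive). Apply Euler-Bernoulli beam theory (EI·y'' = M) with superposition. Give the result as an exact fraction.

Load 1 — uniform load w=4 kN/m over full span:
  M_1 = wLx/2 - wL²/12 - wx²/2 = 4·10·(15/2)/2 - 4·10²/12 - 4·(15/2)²/2 = 25/6 kN·m
Load 2 — triangular load w₀=17 kN/m (0→w₀ over full span):
  M_2 = 3w₀Lx/20 - w₀L²/30 - w₀x³/(6L) = 3·17·10·(15/2)/20 - 17·10²/30 - 17·(15/2)³/(6·10) = 1445/96 kN·m
Superposition: M = Σ M_i = 615/32 kN·m ≈ 19.218750 kN·m

M(15/2) = 615/32 kN·m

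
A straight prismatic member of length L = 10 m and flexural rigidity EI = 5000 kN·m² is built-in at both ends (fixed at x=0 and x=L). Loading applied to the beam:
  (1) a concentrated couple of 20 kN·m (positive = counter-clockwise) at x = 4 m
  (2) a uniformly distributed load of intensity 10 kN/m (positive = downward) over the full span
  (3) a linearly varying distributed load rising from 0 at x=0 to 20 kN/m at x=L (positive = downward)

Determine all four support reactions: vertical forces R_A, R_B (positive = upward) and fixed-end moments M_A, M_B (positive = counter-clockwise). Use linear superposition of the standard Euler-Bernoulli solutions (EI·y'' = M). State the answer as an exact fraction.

Load 1 — applied couple M₀=20 kN·m at a=4 m (b=L-a=6):
  R_A = 6M₀ab/L³ = 6·20·4·6/10³ = 72/25 kN
  M_A = M₀b(2a-b)/L² = 20·6·(2·4-6)/10² = 12/5 kN·m
  R_B = -6M₀ab/L³ = -6·20·4·6/10³ = -72/25 kN
  M_B = M₀a(2b-a)/L² = 20·4·(2·6-4)/10² = 32/5 kN·m
Load 2 — uniform load w=10 kN/m over full span:
  R_A = wL/2 = 10·10/2 = 50 kN
  M_A = wL²/12 = 10·10²/12 = 250/3 kN·m
  R_B = wL/2 = 10·10/2 = 50 kN
  M_B = -wL²/12 = -10·10²/12 = -250/3 kN·m
Load 3 — triangular load w₀=20 kN/m (0→w₀ over full span):
  R_A = 3w₀L/20 = 3·20·10/20 = 30 kN
  M_A = w₀L²/30 = 20·10²/30 = 200/3 kN·m
  R_B = 7w₀L/20 = 7·20·10/20 = 70 kN
  M_B = -w₀L²/20 = -20·10²/20 = -100 kN·m
Superposition: R_A = 2072/25 kN, M_A = 762/5 kN·m, R_B = 2928/25 kN, M_B = -2654/15 kN·m

R_A = 2072/25 kN, M_A = 762/5 kN·m, R_B = 2928/25 kN, M_B = -2654/15 kN·m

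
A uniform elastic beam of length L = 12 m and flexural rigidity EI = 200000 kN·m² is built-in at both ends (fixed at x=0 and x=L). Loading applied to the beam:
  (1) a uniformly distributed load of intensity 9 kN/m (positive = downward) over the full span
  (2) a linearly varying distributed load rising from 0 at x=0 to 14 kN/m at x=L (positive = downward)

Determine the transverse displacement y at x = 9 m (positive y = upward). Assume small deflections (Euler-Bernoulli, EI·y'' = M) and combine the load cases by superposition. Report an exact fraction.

Load 1 — uniform load w=9 kN/m over full span:
  y_1 = -wx²(L-x)²/(24EI) = -9·9²·(12-9)²/(24·200000) = -2187/1600000 m
Load 2 — triangular load w₀=14 kN/m (0→w₀ over full span):
  y_2 = -w₀x²(L-x)²(x+2L)/(120LEI) = -14·9²·(12-9)²·(9+2·12)/(120·12·200000) = -18711/16000000 m
Superposition: y = Σ y_i = -40581/16000000 m ≈ -0.002536 m

y(9) = -40581/16000000 m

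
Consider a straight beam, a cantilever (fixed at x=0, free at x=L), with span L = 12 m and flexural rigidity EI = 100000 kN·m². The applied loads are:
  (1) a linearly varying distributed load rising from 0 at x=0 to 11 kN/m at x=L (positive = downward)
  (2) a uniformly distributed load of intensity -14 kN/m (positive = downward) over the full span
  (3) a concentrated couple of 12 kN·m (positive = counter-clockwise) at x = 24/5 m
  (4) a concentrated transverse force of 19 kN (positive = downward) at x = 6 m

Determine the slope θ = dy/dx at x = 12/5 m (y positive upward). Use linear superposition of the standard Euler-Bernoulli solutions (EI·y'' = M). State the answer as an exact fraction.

Load 1 — triangular load w₀=11 kN/m (0→w₀ over full span):
  θ_1 = (w₀Lx²/4-w₀L²x/3-w₀x⁴/(24L))/EI = (11·12·(12/5)²/4-11·12²·(12/5)/3-11·(12/5)⁴/(24·12))/100000 = -84249/7812500 rad
Load 2 — uniform load w=-14 kN/m over full span:
  θ_2 = -wx(x²-3Lx+3L²)/(6EI) = -(-14)·(12/5)·((12/5)²-3·12·(12/5)+3·12²)/(6·100000) = 7686/390625 rad
Load 3 — applied couple M₀=12 kN·m at a=24/5 m (b=L-a=36/5):
  θ_3 = M₀x/EI  [x≤a] = 12·(12/5)/100000 = 9/31250 rad
Load 4 — point force P=19 kN at a=6 m (b=L-a=6):
  θ_4 = -Px(2a-x)/(2EI)  [x≤a] = -19·(12/5)·(2·6-(12/5))/(2·100000) = -171/78125 rad
Superposition: θ = Σ θ_i = 54621/7812500 rad ≈ 0.006991 rad

θ(12/5) = 54621/7812500 rad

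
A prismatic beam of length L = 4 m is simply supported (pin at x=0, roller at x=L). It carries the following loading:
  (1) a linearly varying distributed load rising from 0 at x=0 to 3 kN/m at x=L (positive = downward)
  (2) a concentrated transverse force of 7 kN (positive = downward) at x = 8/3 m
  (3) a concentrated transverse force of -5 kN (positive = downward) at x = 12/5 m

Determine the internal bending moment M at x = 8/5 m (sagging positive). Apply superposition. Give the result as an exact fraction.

Load 1 — triangular load w₀=3 kN/m (0→w₀ over full span):
  M_1 = w₀Lx/6 - w₀x³/(6L) = 3·4·(8/5)/6 - 3·(8/5)³/(6·4) = 336/125 kN·m
Load 2 — point force P=7 kN at a=8/3 m (b=L-a=4/3):
  M_2 = Pbx/L  [x≤a] = 7·(4/3)·(8/5)/4 = 56/15 kN·m
Load 3 — point force P=-5 kN at a=12/5 m (b=L-a=8/5):
  M_3 = Pbx/L  [x≤a] = (-5)·(8/5)·(8/5)/4 = -16/5 kN·m
Superposition: M = Σ M_i = 1208/375 kN·m ≈ 3.221333 kN·m

M(8/5) = 1208/375 kN·m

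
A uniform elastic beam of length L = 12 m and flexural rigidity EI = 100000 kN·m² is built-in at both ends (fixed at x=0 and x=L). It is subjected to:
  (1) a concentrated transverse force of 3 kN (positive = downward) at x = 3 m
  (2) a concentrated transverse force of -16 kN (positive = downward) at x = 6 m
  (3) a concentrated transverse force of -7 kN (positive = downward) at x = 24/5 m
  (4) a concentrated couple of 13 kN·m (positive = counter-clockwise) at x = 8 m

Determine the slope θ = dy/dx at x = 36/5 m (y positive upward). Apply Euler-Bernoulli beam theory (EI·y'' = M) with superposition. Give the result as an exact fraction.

Load 1 — point force P=3 kN at a=3 m (b=L-a=9):
  θ_1 = Pa²(L-x)(2bL-(3b+a)(L-x))/(2L³EI)  [x>a] = 3·3²·(12-(36/5))·(2·9·12-(3·9+3)·(12-(36/5)))/(2·12³·100000) = 27/1000000 rad
Load 2 — point force P=-16 kN at a=6 m (b=L-a=6):
  θ_2 = Pa²(L-x)(2bL-(3b+a)(L-x))/(2L³EI)  [x>a] = (-16)·6²·(12-(36/5))·(2·6·12-(3·6+6)·(12-(36/5)))/(2·12³·100000) = -18/78125 rad
Load 3 — point force P=-7 kN at a=24/5 m (b=L-a=36/5):
  θ_3 = Pa²(L-x)(2bL-(3b+a)(L-x))/(2L³EI)  [x>a] = (-7)·(24/5)²·(12-(36/5))·(2·(36/5)·12-(3·(36/5)+(24/5))·(12-(36/5)))/(2·12³·100000) = -1008/9765625 rad
Load 4 — applied couple M₀=13 kN·m at a=8 m (b=L-a=4):
  θ_4 = (R_Ax²/2 - M_Ax)/EI  [x≤a] with R_A=13/9, M_A=13/3 = ((13/9)·(36/5)²/2 - (13/3)·(36/5))/100000 = 39/625000 rad
Superposition: θ = Σ θ_i = -152637/625000000 rad ≈ -0.000244 rad

θ(36/5) = -152637/625000000 rad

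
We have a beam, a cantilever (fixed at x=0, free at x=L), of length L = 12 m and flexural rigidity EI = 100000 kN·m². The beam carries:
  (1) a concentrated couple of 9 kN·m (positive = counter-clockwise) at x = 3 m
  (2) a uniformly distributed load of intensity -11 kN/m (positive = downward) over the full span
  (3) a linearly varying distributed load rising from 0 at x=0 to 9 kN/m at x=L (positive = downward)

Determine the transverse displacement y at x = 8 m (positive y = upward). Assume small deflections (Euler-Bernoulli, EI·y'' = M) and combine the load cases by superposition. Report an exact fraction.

Load 1 — applied couple M₀=9 kN·m at a=3 m (b=L-a=9):
  y_1 = M₀a(2x-a)/(2EI)  [x>a] = 9·3·(2·8-3)/(2·100000) = 351/200000 m
Load 2 — uniform load w=-11 kN/m over full span:
  y_2 = -wx²(x²-4Lx+6L²)/(24EI) = -(-11)·8²·(8²-4·12·8+6·12²)/(24·100000) = 1496/9375 m
Load 3 — triangular load w₀=9 kN/m (0→w₀ over full span):
  y_3 = (w₀Lx³/12-w₀L²x²/6-w₀x⁵/(120L))/EI = (9·12·8³/12-9·12²·8²/6-9·8⁵/(120·12))/100000 = -1472/15625 m
Superposition: y = Σ y_i = 201361/3000000 m ≈ 0.067120 m

y(8) = 201361/3000000 m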